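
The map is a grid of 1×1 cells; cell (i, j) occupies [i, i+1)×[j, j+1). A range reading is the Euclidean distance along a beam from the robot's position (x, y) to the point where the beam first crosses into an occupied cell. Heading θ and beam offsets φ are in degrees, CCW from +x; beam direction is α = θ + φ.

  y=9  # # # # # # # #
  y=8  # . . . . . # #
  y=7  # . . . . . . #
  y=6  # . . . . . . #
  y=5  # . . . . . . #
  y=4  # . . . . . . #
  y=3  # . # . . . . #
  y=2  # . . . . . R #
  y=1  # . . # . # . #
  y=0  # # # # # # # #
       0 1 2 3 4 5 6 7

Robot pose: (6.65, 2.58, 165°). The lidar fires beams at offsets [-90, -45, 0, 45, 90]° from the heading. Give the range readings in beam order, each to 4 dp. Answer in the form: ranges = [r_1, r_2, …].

ranges = [1.3523, 7.4132, 3.7788, 1.1600, 1.6357]

beam 1: φ=-90°, α=75°
  d=(0.2588,0.9659)  start (6,2)  tX=1.3523 tY=0.4348  stride 1/|dx|=3.8637 1/|dy|=1.0353
    cross y-line → (6,3), t=0.4348
    cross x-line → (7,3), t=1.3523 (wall)
  → r_1 = 1.3523
beam 2: φ=-45°, α=120°
  d=(-0.5000,0.8660)  start (6,2)  tX=1.3000 tY=0.4850  stride 1/|dx|=2.0000 1/|dy|=1.1547
    cross y-line → (6,3), t=0.4850
    cross x-line → (5,3), t=1.3000
    cross y-line → (5,4), t=1.6397
    cross y-line → (5,5), t=2.7944
    cross x-line → (4,5), t=3.3000
    cross y-line → (4,6), t=3.9491
    cross y-line → (4,7), t=5.1038
    cross x-line → (3,7), t=5.3000
    cross y-line → (3,8), t=6.2585
    cross x-line → (2,8), t=7.3000
    cross y-line → (2,9), t=7.4132 (wall)
  → r_2 = 7.4132
beam 3: φ=0°, α=165°
  d=(-0.9659,0.2588)  start (6,2)  tX=0.6729 tY=1.6228  stride 1/|dx|=1.0353 1/|dy|=3.8637
    cross x-line → (5,2), t=0.6729
    cross y-line → (5,3), t=1.6228
    cross x-line → (4,3), t=1.7082
    cross x-line → (3,3), t=2.7435
    cross x-line → (2,3), t=3.7788 (wall)
  → r_3 = 3.7788
beam 4: φ=45°, α=210°
  d=(-0.8660,-0.5000)  start (6,2)  tX=0.7506 tY=1.1600  stride 1/|dx|=1.1547 1/|dy|=2.0000
    cross x-line → (5,2), t=0.7506
    cross y-line → (5,1), t=1.1600 (wall)
  → r_4 = 1.1600
beam 5: φ=90°, α=255°
  d=(-0.2588,-0.9659)  start (6,2)  tX=2.5114 tY=0.6005  stride 1/|dx|=3.8637 1/|dy|=1.0353
    cross y-line → (6,1), t=0.6005
    cross y-line → (6,0), t=1.6357 (wall)
  → r_5 = 1.6357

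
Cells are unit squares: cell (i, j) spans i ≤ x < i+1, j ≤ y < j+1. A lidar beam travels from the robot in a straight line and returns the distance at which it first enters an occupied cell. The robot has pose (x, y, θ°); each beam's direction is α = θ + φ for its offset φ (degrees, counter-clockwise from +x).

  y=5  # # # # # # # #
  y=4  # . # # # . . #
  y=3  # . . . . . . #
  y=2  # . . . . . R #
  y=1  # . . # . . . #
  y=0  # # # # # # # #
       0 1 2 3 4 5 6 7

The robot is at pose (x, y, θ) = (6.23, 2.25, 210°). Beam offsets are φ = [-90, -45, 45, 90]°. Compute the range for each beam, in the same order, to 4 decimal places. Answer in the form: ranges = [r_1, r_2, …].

ranges = [2.4600, 5.4145, 1.2941, 1.4434]

beam 1: φ=-90°, α=120°
  cosα=-0.5000 sinα=0.8660 | (6,2) | tMaxX 0.4600 tMaxY 0.8660 | tΔX 2.0000 tΔY 1.1547
    t=0.4600 [x] (5,2)
    t=0.8660 [y] (5,3)
    t=2.0207 [y] (5,4)
    t=2.4600 [x] (4,4) — stop
  → r_1 = 2.4600
beam 2: φ=-45°, α=165°
  cosα=-0.9659 sinα=0.2588 | (6,2) | tMaxX 0.2381 tMaxY 2.8978 | tΔX 1.0353 tΔY 3.8637
    t=0.2381 [x] (5,2)
    t=1.2734 [x] (4,2)
    t=2.3087 [x] (3,2)
    t=2.8978 [y] (3,3)
    t=3.3439 [x] (2,3)
    t=4.3792 [x] (1,3)
    t=5.4145 [x] (0,3) — stop
  → r_2 = 5.4145
beam 3: φ=45°, α=255°
  cosα=-0.2588 sinα=-0.9659 | (6,2) | tMaxX 0.8887 tMaxY 0.2588 | tΔX 3.8637 tΔY 1.0353
    t=0.2588 [y] (6,1)
    t=0.8887 [x] (5,1)
    t=1.2941 [y] (5,0) — stop
  → r_3 = 1.2941
beam 4: φ=90°, α=300°
  cosα=0.5000 sinα=-0.8660 | (6,2) | tMaxX 1.5400 tMaxY 0.2887 | tΔX 2.0000 tΔY 1.1547
    t=0.2887 [y] (6,1)
    t=1.4434 [y] (6,0) — stop
  → r_4 = 1.4434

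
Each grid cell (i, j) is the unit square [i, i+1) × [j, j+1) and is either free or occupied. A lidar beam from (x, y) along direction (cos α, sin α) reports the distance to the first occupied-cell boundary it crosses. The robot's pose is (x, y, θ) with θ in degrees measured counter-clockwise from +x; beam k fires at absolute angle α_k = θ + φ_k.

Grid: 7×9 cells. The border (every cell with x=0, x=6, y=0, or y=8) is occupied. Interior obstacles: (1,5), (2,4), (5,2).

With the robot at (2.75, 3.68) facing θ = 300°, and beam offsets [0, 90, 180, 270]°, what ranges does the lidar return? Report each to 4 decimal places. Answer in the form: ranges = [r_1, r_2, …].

beam 1: φ=0°, α=300°
  cosα=0.5000 sinα=-0.8660 | (2,3) | tMaxX 0.5000 tMaxY 0.7852 | tΔX 2.0000 tΔY 1.1547
    t=0.5000 [x] (3,3)
    t=0.7852 [y] (3,2)
    t=1.9399 [y] (3,1)
    t=2.5000 [x] (4,1)
    t=3.0946 [y] (4,0) — stop
  → r_1 = 3.0946
beam 2: φ=90°, α=30°
  cosα=0.8660 sinα=0.5000 | (2,3) | tMaxX 0.2887 tMaxY 0.6400 | tΔX 1.1547 tΔY 2.0000
    t=0.2887 [x] (3,3)
    t=0.6400 [y] (3,4)
    t=1.4434 [x] (4,4)
    t=2.5981 [x] (5,4)
    t=2.6400 [y] (5,5)
    t=3.7528 [x] (6,5) — stop
  → r_2 = 3.7528
beam 3: φ=180°, α=120°
  cosα=-0.5000 sinα=0.8660 | (2,3) | tMaxX 1.5000 tMaxY 0.3695 | tΔX 2.0000 tΔY 1.1547
    t=0.3695 [y] (2,4) — stop
  → r_3 = 0.3695
beam 4: φ=270°, α=210°
  cosα=-0.8660 sinα=-0.5000 | (2,3) | tMaxX 0.8660 tMaxY 1.3600 | tΔX 1.1547 tΔY 2.0000
    t=0.8660 [x] (1,3)
    t=1.3600 [y] (1,2)
    t=2.0207 [x] (0,2) — stop
  → r_4 = 2.0207

ranges = [3.0946, 3.7528, 0.3695, 2.0207]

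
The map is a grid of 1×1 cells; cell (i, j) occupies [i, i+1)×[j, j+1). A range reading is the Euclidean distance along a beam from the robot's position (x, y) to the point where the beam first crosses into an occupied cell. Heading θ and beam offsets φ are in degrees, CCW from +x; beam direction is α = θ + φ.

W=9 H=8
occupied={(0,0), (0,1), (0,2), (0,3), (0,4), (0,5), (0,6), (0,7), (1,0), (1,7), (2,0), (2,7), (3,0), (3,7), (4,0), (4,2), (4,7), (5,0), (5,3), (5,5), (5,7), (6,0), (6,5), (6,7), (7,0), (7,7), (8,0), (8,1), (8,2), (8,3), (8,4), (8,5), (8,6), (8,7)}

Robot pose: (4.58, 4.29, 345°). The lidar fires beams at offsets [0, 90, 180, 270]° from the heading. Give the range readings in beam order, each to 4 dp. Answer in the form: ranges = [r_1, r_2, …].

beam 1: φ=0°, α=345°
  direction (0.9659, -0.2588); cell (4,4); t to first gridline: x 0.4348, y 1.1205 (then +1.0353 / +3.8637)
    (5,4) via x @ 0.4348
    (5,3) via y @ 1.1205  # hit
  → r_1 = 1.1205
beam 2: φ=90°, α=75°
  direction (0.2588, 0.9659); cell (4,4); t to first gridline: x 1.6228, y 0.7350 (then +3.8637 / +1.0353)
    (4,5) via y @ 0.7350
    (5,5) via x @ 1.6228  # hit
  → r_2 = 1.6228
beam 3: φ=180°, α=165°
  direction (-0.9659, 0.2588); cell (4,4); t to first gridline: x 0.6005, y 2.7432 (then +1.0353 / +3.8637)
    (3,4) via x @ 0.6005
    (2,4) via x @ 1.6357
    (1,4) via x @ 2.6710
    (1,5) via y @ 2.7432
    (0,5) via x @ 3.7063  # hit
  → r_3 = 3.7063
beam 4: φ=270°, α=255°
  direction (-0.2588, -0.9659); cell (4,4); t to first gridline: x 2.2409, y 0.3002 (then +3.8637 / +1.0353)
    (4,3) via y @ 0.3002
    (4,2) via y @ 1.3355  # hit
  → r_4 = 1.3355

ranges = [1.1205, 1.6228, 3.7063, 1.3355]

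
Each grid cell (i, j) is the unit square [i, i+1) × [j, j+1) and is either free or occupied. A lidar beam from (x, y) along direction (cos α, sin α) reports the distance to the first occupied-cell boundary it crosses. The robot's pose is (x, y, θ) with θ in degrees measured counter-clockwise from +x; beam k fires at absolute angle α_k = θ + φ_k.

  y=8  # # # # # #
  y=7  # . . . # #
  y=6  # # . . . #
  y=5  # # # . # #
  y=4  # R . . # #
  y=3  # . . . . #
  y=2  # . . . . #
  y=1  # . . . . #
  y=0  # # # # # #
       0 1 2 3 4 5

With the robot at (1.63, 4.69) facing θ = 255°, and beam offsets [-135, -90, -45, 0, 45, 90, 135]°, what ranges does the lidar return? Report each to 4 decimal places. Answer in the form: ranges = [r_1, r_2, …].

beam 1: φ=-135°, α=120°
  dir = (cos 120°, sin 120°) = (-0.5000, 0.8660); from cell (1,4)
  next x-line at t=1.2600, next y-line at t=0.3580; Δt_x=2.0000, Δt_y=1.1547
    y: enter (1,5) at t=0.3580 ← occupied
  → r_1 = 0.3580
beam 2: φ=-90°, α=165°
  dir = (cos 165°, sin 165°) = (-0.9659, 0.2588); from cell (1,4)
  next x-line at t=0.6522, next y-line at t=1.1977; Δt_x=1.0353, Δt_y=3.8637
    x: enter (0,4) at t=0.6522 ← occupied
  → r_2 = 0.6522
beam 3: φ=-45°, α=210°
  dir = (cos 210°, sin 210°) = (-0.8660, -0.5000); from cell (1,4)
  next x-line at t=0.7275, next y-line at t=1.3800; Δt_x=1.1547, Δt_y=2.0000
    x: enter (0,4) at t=0.7275 ← occupied
  → r_3 = 0.7275
beam 4: φ=0°, α=255°
  dir = (cos 255°, sin 255°) = (-0.2588, -0.9659); from cell (1,4)
  next x-line at t=2.4341, next y-line at t=0.7143; Δt_x=3.8637, Δt_y=1.0353
    y: enter (1,3) at t=0.7143
    y: enter (1,2) at t=1.7496
    x: enter (0,2) at t=2.4341 ← occupied
  → r_4 = 2.4341
beam 5: φ=45°, α=300°
  dir = (cos 300°, sin 300°) = (0.5000, -0.8660); from cell (1,4)
  next x-line at t=0.7400, next y-line at t=0.7967; Δt_x=2.0000, Δt_y=1.1547
    x: enter (2,4) at t=0.7400
    y: enter (2,3) at t=0.7967
    y: enter (2,2) at t=1.9514
    x: enter (3,2) at t=2.7400
    y: enter (3,1) at t=3.1061
    y: enter (3,0) at t=4.2608 ← occupied
  → r_5 = 4.2608
beam 6: φ=90°, α=345°
  dir = (cos 345°, sin 345°) = (0.9659, -0.2588); from cell (1,4)
  next x-line at t=0.3831, next y-line at t=2.6660; Δt_x=1.0353, Δt_y=3.8637
    x: enter (2,4) at t=0.3831
    x: enter (3,4) at t=1.4183
    x: enter (4,4) at t=2.4536 ← occupied
  → r_6 = 2.4536
beam 7: φ=135°, α=30°
  dir = (cos 30°, sin 30°) = (0.8660, 0.5000); from cell (1,4)
  next x-line at t=0.4272, next y-line at t=0.6200; Δt_x=1.1547, Δt_y=2.0000
    x: enter (2,4) at t=0.4272
    y: enter (2,5) at t=0.6200 ← occupied
  → r_7 = 0.6200

ranges = [0.3580, 0.6522, 0.7275, 2.4341, 4.2608, 2.4536, 0.6200]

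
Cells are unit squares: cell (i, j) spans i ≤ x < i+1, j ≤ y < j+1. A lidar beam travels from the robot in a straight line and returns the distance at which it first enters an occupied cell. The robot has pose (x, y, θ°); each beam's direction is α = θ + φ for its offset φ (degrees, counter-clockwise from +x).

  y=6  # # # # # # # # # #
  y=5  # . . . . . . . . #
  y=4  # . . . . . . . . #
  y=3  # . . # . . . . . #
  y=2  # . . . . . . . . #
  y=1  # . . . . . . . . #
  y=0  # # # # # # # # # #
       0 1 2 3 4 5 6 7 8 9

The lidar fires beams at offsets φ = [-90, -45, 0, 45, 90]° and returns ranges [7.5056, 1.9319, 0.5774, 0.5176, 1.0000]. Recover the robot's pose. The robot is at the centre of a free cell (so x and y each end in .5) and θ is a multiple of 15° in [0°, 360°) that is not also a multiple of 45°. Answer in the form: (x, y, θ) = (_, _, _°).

The pose lattice has 39·16 = 624 candidates. Test each by forward raycasting.
  (8.5, 5.5, 120°): beam 1 = 0.5774 ≠ 7.5056 ✗
  (2.5, 1.5, 60°): beam 1 = 1.0000 ≠ 7.5056 ✗
  (7.5, 2.5, 165°): beam 1 = 3.6235 ≠ 7.5056 ✗
  …
  (2.5, 5.5, 60°): r_1=7.5056, r_2=1.9319, r_3=0.5774, r_4=0.5176, r_5=1.0000 — all match ✓
Only this pose fits every beam.

(x, y, θ) = (2.5, 5.5, 60°)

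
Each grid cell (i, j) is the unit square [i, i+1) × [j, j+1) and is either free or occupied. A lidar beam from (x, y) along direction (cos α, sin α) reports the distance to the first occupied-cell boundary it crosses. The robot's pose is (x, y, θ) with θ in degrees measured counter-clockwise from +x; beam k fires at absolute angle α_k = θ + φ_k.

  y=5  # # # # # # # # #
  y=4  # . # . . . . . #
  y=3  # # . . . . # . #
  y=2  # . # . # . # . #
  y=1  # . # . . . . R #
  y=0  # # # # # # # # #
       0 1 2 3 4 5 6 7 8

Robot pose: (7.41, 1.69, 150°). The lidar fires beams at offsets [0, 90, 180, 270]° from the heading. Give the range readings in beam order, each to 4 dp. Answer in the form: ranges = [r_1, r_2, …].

ranges = [0.6200, 0.7967, 0.6813, 1.1800]

beam 1: φ=0°, α=150°
  dir = (cos 150°, sin 150°) = (-0.8660, 0.5000); from cell (7,1)
  next x-line at t=0.4734, next y-line at t=0.6200; Δt_x=1.1547, Δt_y=2.0000
    x: enter (6,1) at t=0.4734
    y: enter (6,2) at t=0.6200 ← occupied
  → r_1 = 0.6200
beam 2: φ=90°, α=240°
  dir = (cos 240°, sin 240°) = (-0.5000, -0.8660); from cell (7,1)
  next x-line at t=0.8200, next y-line at t=0.7967; Δt_x=2.0000, Δt_y=1.1547
    y: enter (7,0) at t=0.7967 ← occupied
  → r_2 = 0.7967
beam 3: φ=180°, α=330°
  dir = (cos 330°, sin 330°) = (0.8660, -0.5000); from cell (7,1)
  next x-line at t=0.6813, next y-line at t=1.3800; Δt_x=1.1547, Δt_y=2.0000
    x: enter (8,1) at t=0.6813 ← occupied
  → r_3 = 0.6813
beam 4: φ=270°, α=60°
  dir = (cos 60°, sin 60°) = (0.5000, 0.8660); from cell (7,1)
  next x-line at t=1.1800, next y-line at t=0.3580; Δt_x=2.0000, Δt_y=1.1547
    y: enter (7,2) at t=0.3580
    x: enter (8,2) at t=1.1800 ← occupied
  → r_4 = 1.1800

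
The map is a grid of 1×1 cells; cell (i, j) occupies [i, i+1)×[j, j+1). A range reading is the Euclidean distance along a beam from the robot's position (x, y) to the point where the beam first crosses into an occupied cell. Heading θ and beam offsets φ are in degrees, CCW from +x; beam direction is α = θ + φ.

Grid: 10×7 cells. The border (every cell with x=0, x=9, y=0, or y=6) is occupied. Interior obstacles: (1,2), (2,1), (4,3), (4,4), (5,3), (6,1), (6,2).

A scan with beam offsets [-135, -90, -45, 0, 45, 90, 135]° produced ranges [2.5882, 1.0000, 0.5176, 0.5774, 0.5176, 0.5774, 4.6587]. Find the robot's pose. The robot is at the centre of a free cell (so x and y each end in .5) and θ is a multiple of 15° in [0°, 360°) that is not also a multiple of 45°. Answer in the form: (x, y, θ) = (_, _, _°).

Enumerate (i+0.5, j+0.5, θ) over the 33 free cells and 16 admissible headings. For each, cast all 7 beams and compare to the given ranges.
  (7.5, 3.5, 345°): beam 1 = 1.0000 ≠ 2.5882 ✗
  (4.5, 5.5, 285°): beam 1 = 1.0000 ≠ 2.5882 ✗
  (1.5, 3.5, 75°): beam 1 = 0.5774 ≠ 2.5882 ✗
  (3.5, 1.5, 105°): beam 1 = 1.0000 ≠ 2.5882 ✗
  (5.5, 4.5, 60°): beam 1 = 0.5176 ≠ 2.5882 ✗
  …
  (1.5, 3.5, 210°): r_1=2.5882, r_2=1.0000, r_3=0.5176, r_4=0.5774, r_5=0.5176, r_6=0.5774, r_7=4.6587 — all match ✓
Only this pose fits every beam.

(x, y, θ) = (1.5, 3.5, 210°)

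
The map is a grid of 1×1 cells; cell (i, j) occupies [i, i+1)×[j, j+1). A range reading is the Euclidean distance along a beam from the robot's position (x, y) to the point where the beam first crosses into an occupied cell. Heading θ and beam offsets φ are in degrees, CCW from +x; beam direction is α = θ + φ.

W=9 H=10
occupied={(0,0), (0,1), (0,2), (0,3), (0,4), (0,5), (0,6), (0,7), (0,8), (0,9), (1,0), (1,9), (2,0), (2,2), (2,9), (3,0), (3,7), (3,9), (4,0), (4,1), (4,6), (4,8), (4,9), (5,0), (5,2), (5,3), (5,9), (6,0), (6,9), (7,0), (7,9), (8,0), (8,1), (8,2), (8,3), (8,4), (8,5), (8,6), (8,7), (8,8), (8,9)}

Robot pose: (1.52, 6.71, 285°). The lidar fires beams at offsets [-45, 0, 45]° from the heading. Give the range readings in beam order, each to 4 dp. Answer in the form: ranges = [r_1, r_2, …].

beam 1: φ=-45°, α=240°
  d=(-0.5000,-0.8660)  start (1,6)  tX=1.0400 tY=0.8198  stride 1/|dx|=2.0000 1/|dy|=1.1547
    cross y-line → (1,5), t=0.8198
    cross x-line → (0,5), t=1.0400 (wall)
  → r_1 = 1.0400
beam 2: φ=0°, α=285°
  d=(0.2588,-0.9659)  start (1,6)  tX=1.8546 tY=0.7350  stride 1/|dx|=3.8637 1/|dy|=1.0353
    cross y-line → (1,5), t=0.7350
    cross y-line → (1,4), t=1.7703
    cross x-line → (2,4), t=1.8546
    cross y-line → (2,3), t=2.8056
    cross y-line → (2,2), t=3.8409 (wall)
  → r_2 = 3.8409
beam 3: φ=45°, α=330°
  d=(0.8660,-0.5000)  start (1,6)  tX=0.5543 tY=1.4200  stride 1/|dx|=1.1547 1/|dy|=2.0000
    cross x-line → (2,6), t=0.5543
    cross y-line → (2,5), t=1.4200
    cross x-line → (3,5), t=1.7090
    cross x-line → (4,5), t=2.8637
    cross y-line → (4,4), t=3.4200
    cross x-line → (5,4), t=4.0184
    cross x-line → (6,4), t=5.1731
    cross y-line → (6,3), t=5.4200
    cross x-line → (7,3), t=6.3278
    cross y-line → (7,2), t=7.4200
    cross x-line → (8,2), t=7.4825 (wall)
  → r_3 = 7.4825

ranges = [1.0400, 3.8409, 7.4825]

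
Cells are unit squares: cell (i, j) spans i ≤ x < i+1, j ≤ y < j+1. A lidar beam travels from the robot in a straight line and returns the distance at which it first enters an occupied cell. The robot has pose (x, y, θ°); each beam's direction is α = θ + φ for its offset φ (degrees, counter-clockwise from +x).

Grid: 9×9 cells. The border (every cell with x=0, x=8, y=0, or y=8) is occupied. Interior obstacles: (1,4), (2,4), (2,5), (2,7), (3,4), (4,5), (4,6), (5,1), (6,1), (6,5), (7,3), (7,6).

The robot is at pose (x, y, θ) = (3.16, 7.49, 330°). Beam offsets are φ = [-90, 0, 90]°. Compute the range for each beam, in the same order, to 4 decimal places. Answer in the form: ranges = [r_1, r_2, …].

beam 1: φ=-90°, α=240°
  dir = (cos 240°, sin 240°) = (-0.5000, -0.8660); from cell (3,7)
  next x-line at t=0.3200, next y-line at t=0.5658; Δt_x=2.0000, Δt_y=1.1547
    x: enter (2,7) at t=0.3200 ← occupied
  → r_1 = 0.3200
beam 2: φ=0°, α=330°
  dir = (cos 330°, sin 330°) = (0.8660, -0.5000); from cell (3,7)
  next x-line at t=0.9699, next y-line at t=0.9800; Δt_x=1.1547, Δt_y=2.0000
    x: enter (4,7) at t=0.9699
    y: enter (4,6) at t=0.9800 ← occupied
  → r_2 = 0.9800
beam 3: φ=90°, α=60°
  dir = (cos 60°, sin 60°) = (0.5000, 0.8660); from cell (3,7)
  next x-line at t=1.6800, next y-line at t=0.5889; Δt_x=2.0000, Δt_y=1.1547
    y: enter (3,8) at t=0.5889 ← occupied
  → r_3 = 0.5889

ranges = [0.3200, 0.9800, 0.5889]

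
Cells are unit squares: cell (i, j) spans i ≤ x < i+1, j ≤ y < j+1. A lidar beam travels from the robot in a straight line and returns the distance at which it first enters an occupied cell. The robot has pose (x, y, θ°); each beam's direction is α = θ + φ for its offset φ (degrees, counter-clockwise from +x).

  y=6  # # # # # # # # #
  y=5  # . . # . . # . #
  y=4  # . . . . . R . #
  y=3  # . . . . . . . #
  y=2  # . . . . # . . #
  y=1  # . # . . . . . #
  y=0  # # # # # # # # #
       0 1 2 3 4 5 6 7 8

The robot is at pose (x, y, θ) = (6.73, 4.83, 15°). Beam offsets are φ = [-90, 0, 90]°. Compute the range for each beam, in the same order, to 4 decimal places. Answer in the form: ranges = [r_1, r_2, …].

beam 1: φ=-90°, α=285°
  dir = (cos 285°, sin 285°) = (0.2588, -0.9659); from cell (6,4)
  next x-line at t=1.0432, next y-line at t=0.8593; Δt_x=3.8637, Δt_y=1.0353
    y: enter (6,3) at t=0.8593
    x: enter (7,3) at t=1.0432
    y: enter (7,2) at t=1.8946
    y: enter (7,1) at t=2.9298
    y: enter (7,0) at t=3.9651 ← occupied
  → r_1 = 3.9651
beam 2: φ=0°, α=15°
  dir = (cos 15°, sin 15°) = (0.9659, 0.2588); from cell (6,4)
  next x-line at t=0.2795, next y-line at t=0.6568; Δt_x=1.0353, Δt_y=3.8637
    x: enter (7,4) at t=0.2795
    y: enter (7,5) at t=0.6568
    x: enter (8,5) at t=1.3148 ← occupied
  → r_2 = 1.3148
beam 3: φ=90°, α=105°
  dir = (cos 105°, sin 105°) = (-0.2588, 0.9659); from cell (6,4)
  next x-line at t=2.8205, next y-line at t=0.1760; Δt_x=3.8637, Δt_y=1.0353
    y: enter (6,5) at t=0.1760 ← occupied
  → r_3 = 0.1760

ranges = [3.9651, 1.3148, 0.1760]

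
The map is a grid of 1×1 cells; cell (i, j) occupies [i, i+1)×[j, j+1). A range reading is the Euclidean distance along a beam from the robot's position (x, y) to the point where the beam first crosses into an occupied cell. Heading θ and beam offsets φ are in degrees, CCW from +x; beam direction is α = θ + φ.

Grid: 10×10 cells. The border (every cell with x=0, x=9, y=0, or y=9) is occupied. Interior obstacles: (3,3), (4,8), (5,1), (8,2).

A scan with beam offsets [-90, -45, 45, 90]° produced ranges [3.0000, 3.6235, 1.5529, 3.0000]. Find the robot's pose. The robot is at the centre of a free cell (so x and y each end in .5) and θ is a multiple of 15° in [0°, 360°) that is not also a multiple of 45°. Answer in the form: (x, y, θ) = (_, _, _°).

Candidates: 60 free-cell centres × 16 headings = 960 poses. Raycast each; keep the one whose scan matches to 4 dp.
  (1.5, 6.5, 345°): beam 1 = 1.9319 ≠ 3.0000 ✗
  (7.5, 8.5, 120°): beam 1 = 1.0000 ≠ 3.0000 ✗
  (8.5, 4.5, 15°): beam 1 = 1.5529 ≠ 3.0000 ✗
  (2.5, 3.5, 285°): beam 1 = 1.5529 ≠ 3.0000 ✗
  (7.5, 6.5, 345°): beam 1 = 5.6940 ≠ 3.0000 ✗
  …
  (2.5, 5.5, 150°): r_1=3.0000, r_2=3.6235, r_3=1.5529, r_4=3.0000 — all match ✓
Only this pose fits every beam.

(x, y, θ) = (2.5, 5.5, 150°)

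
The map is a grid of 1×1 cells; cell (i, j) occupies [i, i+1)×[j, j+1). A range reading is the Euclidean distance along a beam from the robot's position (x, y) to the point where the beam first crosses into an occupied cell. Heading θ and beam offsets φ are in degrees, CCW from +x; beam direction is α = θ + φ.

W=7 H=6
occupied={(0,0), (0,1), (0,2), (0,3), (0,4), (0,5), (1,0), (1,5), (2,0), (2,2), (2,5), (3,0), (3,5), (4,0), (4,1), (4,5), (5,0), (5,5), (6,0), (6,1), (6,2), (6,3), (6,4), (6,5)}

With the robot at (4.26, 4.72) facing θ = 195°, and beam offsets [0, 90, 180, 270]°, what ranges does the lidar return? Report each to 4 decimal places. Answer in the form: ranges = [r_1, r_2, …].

ranges = [3.3750, 2.8160, 1.0818, 0.2899]

beam 1: φ=0°, α=195°
  direction (-0.9659, -0.2588); cell (4,4); t to first gridline: x 0.2692, y 2.7819 (then +1.0353 / +3.8637)
    (3,4) via x @ 0.2692
    (2,4) via x @ 1.3044
    (1,4) via x @ 2.3397
    (1,3) via y @ 2.7819
    (0,3) via x @ 3.3750  # hit
  → r_1 = 3.3750
beam 2: φ=90°, α=285°
  direction (0.2588, -0.9659); cell (4,4); t to first gridline: x 2.8591, y 0.7454 (then +3.8637 / +1.0353)
    (4,3) via y @ 0.7454
    (4,2) via y @ 1.7807
    (4,1) via y @ 2.8160  # hit
  → r_2 = 2.8160
beam 3: φ=180°, α=15°
  direction (0.9659, 0.2588); cell (4,4); t to first gridline: x 0.7661, y 1.0818 (then +1.0353 / +3.8637)
    (5,4) via x @ 0.7661
    (5,5) via y @ 1.0818  # hit
  → r_3 = 1.0818
beam 4: φ=270°, α=105°
  direction (-0.2588, 0.9659); cell (4,4); t to first gridline: x 1.0046, y 0.2899 (then +3.8637 / +1.0353)
    (4,5) via y @ 0.2899  # hit
  → r_4 = 0.2899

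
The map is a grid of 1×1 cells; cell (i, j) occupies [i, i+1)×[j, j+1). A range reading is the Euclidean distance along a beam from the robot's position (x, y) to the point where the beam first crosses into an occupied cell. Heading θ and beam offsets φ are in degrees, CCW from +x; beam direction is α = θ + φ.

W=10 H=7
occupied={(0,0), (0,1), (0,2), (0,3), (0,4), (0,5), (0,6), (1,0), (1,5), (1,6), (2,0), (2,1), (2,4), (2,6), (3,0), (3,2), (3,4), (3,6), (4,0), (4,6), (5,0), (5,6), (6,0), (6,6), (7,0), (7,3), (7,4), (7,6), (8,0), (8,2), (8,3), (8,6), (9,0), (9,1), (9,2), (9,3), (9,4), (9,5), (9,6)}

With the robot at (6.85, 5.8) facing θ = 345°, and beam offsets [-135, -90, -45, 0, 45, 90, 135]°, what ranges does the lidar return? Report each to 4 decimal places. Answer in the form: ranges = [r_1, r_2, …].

ranges = [3.2909, 4.9693, 0.9238, 2.2258, 0.4000, 0.2071, 0.2309]

beam 1: φ=-135°, α=210°
  cosα=-0.8660 sinα=-0.5000 | (6,5) | tMaxX 0.9815 tMaxY 1.6000 | tΔX 1.1547 tΔY 2.0000
    t=0.9815 [x] (5,5)
    t=1.6000 [y] (5,4)
    t=2.1362 [x] (4,4)
    t=3.2909 [x] (3,4) — stop
  → r_1 = 3.2909
beam 2: φ=-90°, α=255°
  cosα=-0.2588 sinα=-0.9659 | (6,5) | tMaxX 3.2841 tMaxY 0.8282 | tΔX 3.8637 tΔY 1.0353
    t=0.8282 [y] (6,4)
    t=1.8635 [y] (6,3)
    t=2.8988 [y] (6,2)
    t=3.2841 [x] (5,2)
    t=3.9340 [y] (5,1)
    t=4.9693 [y] (5,0) — stop
  → r_2 = 4.9693
beam 3: φ=-45°, α=300°
  cosα=0.5000 sinα=-0.8660 | (6,5) | tMaxX 0.3000 tMaxY 0.9238 | tΔX 2.0000 tΔY 1.1547
    t=0.3000 [x] (7,5)
    t=0.9238 [y] (7,4) — stop
  → r_3 = 0.9238
beam 4: φ=0°, α=345°
  cosα=0.9659 sinα=-0.2588 | (6,5) | tMaxX 0.1553 tMaxY 3.0910 | tΔX 1.0353 tΔY 3.8637
    t=0.1553 [x] (7,5)
    t=1.1906 [x] (8,5)
    t=2.2258 [x] (9,5) — stop
  → r_4 = 2.2258
beam 5: φ=45°, α=30°
  cosα=0.8660 sinα=0.5000 | (6,5) | tMaxX 0.1732 tMaxY 0.4000 | tΔX 1.1547 tΔY 2.0000
    t=0.1732 [x] (7,5)
    t=0.4000 [y] (7,6) — stop
  → r_5 = 0.4000
beam 6: φ=90°, α=75°
  cosα=0.2588 sinα=0.9659 | (6,5) | tMaxX 0.5796 tMaxY 0.2071 | tΔX 3.8637 tΔY 1.0353
    t=0.2071 [y] (6,6) — stop
  → r_6 = 0.2071
beam 7: φ=135°, α=120°
  cosα=-0.5000 sinα=0.8660 | (6,5) | tMaxX 1.7000 tMaxY 0.2309 | tΔX 2.0000 tΔY 1.1547
    t=0.2309 [y] (6,6) — stop
  → r_7 = 0.2309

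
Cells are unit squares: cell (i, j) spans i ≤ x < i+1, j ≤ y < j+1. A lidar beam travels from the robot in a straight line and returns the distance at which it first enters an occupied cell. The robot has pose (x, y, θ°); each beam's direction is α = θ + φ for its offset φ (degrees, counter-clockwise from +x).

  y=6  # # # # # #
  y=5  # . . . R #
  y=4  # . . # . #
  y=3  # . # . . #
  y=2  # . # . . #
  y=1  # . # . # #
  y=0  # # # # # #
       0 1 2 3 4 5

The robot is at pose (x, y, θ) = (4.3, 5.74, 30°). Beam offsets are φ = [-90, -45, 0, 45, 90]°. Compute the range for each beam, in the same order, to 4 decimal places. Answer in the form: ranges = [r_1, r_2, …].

ranges = [1.4000, 0.7247, 0.5200, 0.2692, 0.3002]

beam 1: φ=-90°, α=300°
  d=(0.5000,-0.8660)  start (4,5)  tX=1.4000 tY=0.8545  stride 1/|dx|=2.0000 1/|dy|=1.1547
    cross y-line → (4,4), t=0.8545
    cross x-line → (5,4), t=1.4000 (wall)
  → r_1 = 1.4000
beam 2: φ=-45°, α=345°
  d=(0.9659,-0.2588)  start (4,5)  tX=0.7247 tY=2.8591  stride 1/|dx|=1.0353 1/|dy|=3.8637
    cross x-line → (5,5), t=0.7247 (wall)
  → r_2 = 0.7247
beam 3: φ=0°, α=30°
  d=(0.8660,0.5000)  start (4,5)  tX=0.8083 tY=0.5200  stride 1/|dx|=1.1547 1/|dy|=2.0000
    cross y-line → (4,6), t=0.5200 (wall)
  → r_3 = 0.5200
beam 4: φ=45°, α=75°
  d=(0.2588,0.9659)  start (4,5)  tX=2.7046 tY=0.2692  stride 1/|dx|=3.8637 1/|dy|=1.0353
    cross y-line → (4,6), t=0.2692 (wall)
  → r_4 = 0.2692
beam 5: φ=90°, α=120°
  d=(-0.5000,0.8660)  start (4,5)  tX=0.6000 tY=0.3002  stride 1/|dx|=2.0000 1/|dy|=1.1547
    cross y-line → (4,6), t=0.3002 (wall)
  → r_5 = 0.3002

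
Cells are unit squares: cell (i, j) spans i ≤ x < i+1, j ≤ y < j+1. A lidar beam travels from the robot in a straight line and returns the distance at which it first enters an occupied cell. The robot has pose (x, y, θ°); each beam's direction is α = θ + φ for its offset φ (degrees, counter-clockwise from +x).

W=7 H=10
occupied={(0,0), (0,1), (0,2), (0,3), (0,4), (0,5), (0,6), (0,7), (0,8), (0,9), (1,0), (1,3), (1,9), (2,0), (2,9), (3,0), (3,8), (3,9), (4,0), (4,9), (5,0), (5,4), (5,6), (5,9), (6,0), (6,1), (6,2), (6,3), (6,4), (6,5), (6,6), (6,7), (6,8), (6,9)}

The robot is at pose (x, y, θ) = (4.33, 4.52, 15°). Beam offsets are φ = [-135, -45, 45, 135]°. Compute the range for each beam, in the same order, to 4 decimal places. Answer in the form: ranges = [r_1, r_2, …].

beam 1: φ=-135°, α=240°
  d=(-0.5000,-0.8660)  start (4,4)  tX=0.6600 tY=0.6004  stride 1/|dx|=2.0000 1/|dy|=1.1547
    cross y-line → (4,3), t=0.6004
    cross x-line → (3,3), t=0.6600
    cross y-line → (3,2), t=1.7551
    cross x-line → (2,2), t=2.6600
    cross y-line → (2,1), t=2.9098
    cross y-line → (2,0), t=4.0645 (wall)
  → r_1 = 4.0645
beam 2: φ=-45°, α=330°
  d=(0.8660,-0.5000)  start (4,4)  tX=0.7736 tY=1.0400  stride 1/|dx|=1.1547 1/|dy|=2.0000
    cross x-line → (5,4), t=0.7736 (wall)
  → r_2 = 0.7736
beam 3: φ=45°, α=60°
  d=(0.5000,0.8660)  start (4,4)  tX=1.3400 tY=0.5543  stride 1/|dx|=2.0000 1/|dy|=1.1547
    cross y-line → (4,5), t=0.5543
    cross x-line → (5,5), t=1.3400
    cross y-line → (5,6), t=1.7090 (wall)
  → r_3 = 1.7090
beam 4: φ=135°, α=150°
  d=(-0.8660,0.5000)  start (4,4)  tX=0.3811 tY=0.9600  stride 1/|dx|=1.1547 1/|dy|=2.0000
    cross x-line → (3,4), t=0.3811
    cross y-line → (3,5), t=0.9600
    cross x-line → (2,5), t=1.5358
    cross x-line → (1,5), t=2.6905
    cross y-line → (1,6), t=2.9600
    cross x-line → (0,6), t=3.8452 (wall)
  → r_4 = 3.8452

ranges = [4.0645, 0.7736, 1.7090, 3.8452]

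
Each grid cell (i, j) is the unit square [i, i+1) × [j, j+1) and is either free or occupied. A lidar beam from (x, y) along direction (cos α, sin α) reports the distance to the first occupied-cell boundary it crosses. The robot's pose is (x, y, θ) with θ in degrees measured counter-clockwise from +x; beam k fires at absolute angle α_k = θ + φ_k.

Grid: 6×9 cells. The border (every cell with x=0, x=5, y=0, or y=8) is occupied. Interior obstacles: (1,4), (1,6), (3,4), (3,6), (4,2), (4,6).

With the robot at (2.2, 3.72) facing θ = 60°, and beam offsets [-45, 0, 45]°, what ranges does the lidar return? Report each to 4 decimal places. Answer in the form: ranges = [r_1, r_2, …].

ranges = [1.0818, 2.6327, 0.7727]

beam 1: φ=-45°, α=15°
  direction (0.9659, 0.2588); cell (2,3); t to first gridline: x 0.8282, y 1.0818 (then +1.0353 / +3.8637)
    (3,3) via x @ 0.8282
    (3,4) via y @ 1.0818  # hit
  → r_1 = 1.0818
beam 2: φ=0°, α=60°
  direction (0.5000, 0.8660); cell (2,3); t to first gridline: x 1.6000, y 0.3233 (then +2.0000 / +1.1547)
    (2,4) via y @ 0.3233
    (2,5) via y @ 1.4780
    (3,5) via x @ 1.6000
    (3,6) via y @ 2.6327  # hit
  → r_2 = 2.6327
beam 3: φ=45°, α=105°
  direction (-0.2588, 0.9659); cell (2,3); t to first gridline: x 0.7727, y 0.2899 (then +3.8637 / +1.0353)
    (2,4) via y @ 0.2899
    (1,4) via x @ 0.7727  # hit
  → r_3 = 0.7727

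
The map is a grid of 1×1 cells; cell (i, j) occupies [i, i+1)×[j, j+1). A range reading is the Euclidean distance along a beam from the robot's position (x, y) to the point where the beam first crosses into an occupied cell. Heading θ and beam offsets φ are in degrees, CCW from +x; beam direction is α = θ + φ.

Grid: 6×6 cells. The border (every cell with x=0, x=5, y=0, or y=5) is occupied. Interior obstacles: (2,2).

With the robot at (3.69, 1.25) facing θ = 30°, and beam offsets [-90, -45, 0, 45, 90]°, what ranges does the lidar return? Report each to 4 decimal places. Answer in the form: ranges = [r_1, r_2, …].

ranges = [0.2887, 0.9659, 1.5127, 3.8823, 1.3800]

beam 1: φ=-90°, α=300°
  dir = (cos 300°, sin 300°) = (0.5000, -0.8660); from cell (3,1)
  next x-line at t=0.6200, next y-line at t=0.2887; Δt_x=2.0000, Δt_y=1.1547
    y: enter (3,0) at t=0.2887 ← occupied
  → r_1 = 0.2887
beam 2: φ=-45°, α=345°
  dir = (cos 345°, sin 345°) = (0.9659, -0.2588); from cell (3,1)
  next x-line at t=0.3209, next y-line at t=0.9659; Δt_x=1.0353, Δt_y=3.8637
    x: enter (4,1) at t=0.3209
    y: enter (4,0) at t=0.9659 ← occupied
  → r_2 = 0.9659
beam 3: φ=0°, α=30°
  dir = (cos 30°, sin 30°) = (0.8660, 0.5000); from cell (3,1)
  next x-line at t=0.3580, next y-line at t=1.5000; Δt_x=1.1547, Δt_y=2.0000
    x: enter (4,1) at t=0.3580
    y: enter (4,2) at t=1.5000
    x: enter (5,2) at t=1.5127 ← occupied
  → r_3 = 1.5127
beam 4: φ=45°, α=75°
  dir = (cos 75°, sin 75°) = (0.2588, 0.9659); from cell (3,1)
  next x-line at t=1.1977, next y-line at t=0.7765; Δt_x=3.8637, Δt_y=1.0353
    y: enter (3,2) at t=0.7765
    x: enter (4,2) at t=1.1977
    y: enter (4,3) at t=1.8117
    y: enter (4,4) at t=2.8470
    y: enter (4,5) at t=3.8823 ← occupied
  → r_4 = 3.8823
beam 5: φ=90°, α=120°
  dir = (cos 120°, sin 120°) = (-0.5000, 0.8660); from cell (3,1)
  next x-line at t=1.3800, next y-line at t=0.8660; Δt_x=2.0000, Δt_y=1.1547
    y: enter (3,2) at t=0.8660
    x: enter (2,2) at t=1.3800 ← occupied
  → r_5 = 1.3800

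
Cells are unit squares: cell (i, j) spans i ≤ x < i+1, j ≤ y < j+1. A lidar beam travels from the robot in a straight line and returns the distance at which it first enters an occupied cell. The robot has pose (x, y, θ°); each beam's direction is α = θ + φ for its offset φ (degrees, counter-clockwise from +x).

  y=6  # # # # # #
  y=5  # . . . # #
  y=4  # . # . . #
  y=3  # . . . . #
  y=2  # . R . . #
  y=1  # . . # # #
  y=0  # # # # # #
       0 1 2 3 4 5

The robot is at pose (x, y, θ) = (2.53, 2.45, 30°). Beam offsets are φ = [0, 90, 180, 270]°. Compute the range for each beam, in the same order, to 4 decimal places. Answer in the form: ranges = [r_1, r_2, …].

beam 1: φ=0°, α=30°
  d=(0.8660,0.5000)  start (2,2)  tX=0.5427 tY=1.1000  stride 1/|dx|=1.1547 1/|dy|=2.0000
    cross x-line → (3,2), t=0.5427
    cross y-line → (3,3), t=1.1000
    cross x-line → (4,3), t=1.6974
    cross x-line → (5,3), t=2.8521 (wall)
  → r_1 = 2.8521
beam 2: φ=90°, α=120°
  d=(-0.5000,0.8660)  start (2,2)  tX=1.0600 tY=0.6351  stride 1/|dx|=2.0000 1/|dy|=1.1547
    cross y-line → (2,3), t=0.6351
    cross x-line → (1,3), t=1.0600
    cross y-line → (1,4), t=1.7898
    cross y-line → (1,5), t=2.9445
    cross x-line → (0,5), t=3.0600 (wall)
  → r_2 = 3.0600
beam 3: φ=180°, α=210°
  d=(-0.8660,-0.5000)  start (2,2)  tX=0.6120 tY=0.9000  stride 1/|dx|=1.1547 1/|dy|=2.0000
    cross x-line → (1,2), t=0.6120
    cross y-line → (1,1), t=0.9000
    cross x-line → (0,1), t=1.7667 (wall)
  → r_3 = 1.7667
beam 4: φ=270°, α=300°
  d=(0.5000,-0.8660)  start (2,2)  tX=0.9400 tY=0.5196  stride 1/|dx|=2.0000 1/|dy|=1.1547
    cross y-line → (2,1), t=0.5196
    cross x-line → (3,1), t=0.9400 (wall)
  → r_4 = 0.9400

ranges = [2.8521, 3.0600, 1.7667, 0.9400]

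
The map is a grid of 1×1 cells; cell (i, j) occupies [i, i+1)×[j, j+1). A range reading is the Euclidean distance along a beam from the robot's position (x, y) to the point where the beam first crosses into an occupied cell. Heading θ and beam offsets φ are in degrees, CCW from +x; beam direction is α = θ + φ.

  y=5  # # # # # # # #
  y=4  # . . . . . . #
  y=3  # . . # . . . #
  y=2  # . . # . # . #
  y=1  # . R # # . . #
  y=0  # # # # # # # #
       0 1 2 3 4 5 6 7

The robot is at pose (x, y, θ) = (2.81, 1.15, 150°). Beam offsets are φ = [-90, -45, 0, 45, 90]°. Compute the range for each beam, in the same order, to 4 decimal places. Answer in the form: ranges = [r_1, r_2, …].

beam 1: φ=-90°, α=60°
  cosα=0.5000 sinα=0.8660 | (2,1) | tMaxX 0.3800 tMaxY 0.9815 | tΔX 2.0000 tΔY 1.1547
    t=0.3800 [x] (3,1) — stop
  → r_1 = 0.3800
beam 2: φ=-45°, α=105°
  cosα=-0.2588 sinα=0.9659 | (2,1) | tMaxX 3.1296 tMaxY 0.8800 | tΔX 3.8637 tΔY 1.0353
    t=0.8800 [y] (2,2)
    t=1.9153 [y] (2,3)
    t=2.9505 [y] (2,4)
    t=3.1296 [x] (1,4)
    t=3.9858 [y] (1,5) — stop
  → r_2 = 3.9858
beam 3: φ=0°, α=150°
  cosα=-0.8660 sinα=0.5000 | (2,1) | tMaxX 0.9353 tMaxY 1.7000 | tΔX 1.1547 tΔY 2.0000
    t=0.9353 [x] (1,1)
    t=1.7000 [y] (1,2)
    t=2.0900 [x] (0,2) — stop
  → r_3 = 2.0900
beam 4: φ=45°, α=195°
  cosα=-0.9659 sinα=-0.2588 | (2,1) | tMaxX 0.8386 tMaxY 0.5796 | tΔX 1.0353 tΔY 3.8637
    t=0.5796 [y] (2,0) — stop
  → r_4 = 0.5796
beam 5: φ=90°, α=240°
  cosα=-0.5000 sinα=-0.8660 | (2,1) | tMaxX 1.6200 tMaxY 0.1732 | tΔX 2.0000 tΔY 1.1547
    t=0.1732 [y] (2,0) — stop
  → r_5 = 0.1732

ranges = [0.3800, 3.9858, 2.0900, 0.5796, 0.1732]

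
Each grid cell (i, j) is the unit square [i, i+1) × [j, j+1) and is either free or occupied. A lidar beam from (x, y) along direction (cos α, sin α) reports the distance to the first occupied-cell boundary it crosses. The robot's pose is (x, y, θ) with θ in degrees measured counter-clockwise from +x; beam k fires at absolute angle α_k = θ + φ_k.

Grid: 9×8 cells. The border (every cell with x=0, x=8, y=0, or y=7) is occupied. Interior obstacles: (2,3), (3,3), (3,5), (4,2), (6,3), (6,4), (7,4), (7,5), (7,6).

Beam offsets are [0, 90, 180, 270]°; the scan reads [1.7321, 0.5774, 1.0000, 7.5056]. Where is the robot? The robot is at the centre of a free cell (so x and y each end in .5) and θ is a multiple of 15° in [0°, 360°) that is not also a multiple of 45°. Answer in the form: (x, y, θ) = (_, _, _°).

(x, y, θ) = (1.5, 5.5, 60°)

Enumerate (i+0.5, j+0.5, θ) over the 33 free cells and 16 admissible headings. For each, cast all 4 beams and compare to the given ranges.
  (4.5, 3.5, 165°): beam 1 = 0.5176 ≠ 1.7321 ✗
  (4.5, 3.5, 105°): beam 1 = 1.9319 ≠ 1.7321 ✗
  (5.5, 5.5, 345°): beam 1 = 1.5529 ≠ 1.7321 ✗
  (3.5, 1.5, 105°): beam 1 = 1.5529 ≠ 1.7321 ✗
  …
  (1.5, 5.5, 60°): r_1=1.7321, r_2=0.5774, r_3=1.0000, r_4=7.5056 — all match ✓
Only this pose fits every beam.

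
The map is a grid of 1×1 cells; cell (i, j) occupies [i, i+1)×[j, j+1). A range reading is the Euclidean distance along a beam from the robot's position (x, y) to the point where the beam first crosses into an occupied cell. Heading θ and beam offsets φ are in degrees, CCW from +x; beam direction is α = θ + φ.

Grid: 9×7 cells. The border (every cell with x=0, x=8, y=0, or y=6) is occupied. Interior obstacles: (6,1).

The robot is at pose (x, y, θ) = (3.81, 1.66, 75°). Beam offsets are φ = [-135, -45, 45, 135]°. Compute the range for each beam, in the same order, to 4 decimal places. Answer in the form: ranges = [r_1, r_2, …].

beam 1: φ=-135°, α=300°
  dir = (cos 300°, sin 300°) = (0.5000, -0.8660); from cell (3,1)
  next x-line at t=0.3800, next y-line at t=0.7621; Δt_x=2.0000, Δt_y=1.1547
    x: enter (4,1) at t=0.3800
    y: enter (4,0) at t=0.7621 ← occupied
  → r_1 = 0.7621
beam 2: φ=-45°, α=30°
  dir = (cos 30°, sin 30°) = (0.8660, 0.5000); from cell (3,1)
  next x-line at t=0.2194, next y-line at t=0.6800; Δt_x=1.1547, Δt_y=2.0000
    x: enter (4,1) at t=0.2194
    y: enter (4,2) at t=0.6800
    x: enter (5,2) at t=1.3741
    x: enter (6,2) at t=2.5288
    y: enter (6,3) at t=2.6800
    x: enter (7,3) at t=3.6835
    y: enter (7,4) at t=4.6800
    x: enter (8,4) at t=4.8382 ← occupied
  → r_2 = 4.8382
beam 3: φ=45°, α=120°
  dir = (cos 120°, sin 120°) = (-0.5000, 0.8660); from cell (3,1)
  next x-line at t=1.6200, next y-line at t=0.3926; Δt_x=2.0000, Δt_y=1.1547
    y: enter (3,2) at t=0.3926
    y: enter (3,3) at t=1.5473
    x: enter (2,3) at t=1.6200
    y: enter (2,4) at t=2.7020
    x: enter (1,4) at t=3.6200
    y: enter (1,5) at t=3.8567
    y: enter (1,6) at t=5.0114 ← occupied
  → r_3 = 5.0114
beam 4: φ=135°, α=210°
  dir = (cos 210°, sin 210°) = (-0.8660, -0.5000); from cell (3,1)
  next x-line at t=0.9353, next y-line at t=1.3200; Δt_x=1.1547, Δt_y=2.0000
    x: enter (2,1) at t=0.9353
    y: enter (2,0) at t=1.3200 ← occupied
  → r_4 = 1.3200

ranges = [0.7621, 4.8382, 5.0114, 1.3200]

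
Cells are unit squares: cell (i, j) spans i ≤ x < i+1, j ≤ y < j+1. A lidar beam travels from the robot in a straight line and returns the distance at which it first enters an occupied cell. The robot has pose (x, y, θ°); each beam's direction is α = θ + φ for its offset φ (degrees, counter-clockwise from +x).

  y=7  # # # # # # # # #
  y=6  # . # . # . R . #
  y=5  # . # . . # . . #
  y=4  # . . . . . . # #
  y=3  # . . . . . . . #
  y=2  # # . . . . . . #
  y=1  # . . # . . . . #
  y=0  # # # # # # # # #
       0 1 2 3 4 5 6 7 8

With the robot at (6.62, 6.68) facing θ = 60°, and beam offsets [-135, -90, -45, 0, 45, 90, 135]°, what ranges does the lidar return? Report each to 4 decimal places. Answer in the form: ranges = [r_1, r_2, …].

ranges = [1.7393, 1.5935, 1.2364, 0.3695, 0.3313, 0.6400, 1.6771]

beam 1: φ=-135°, α=285°
  dir = (cos 285°, sin 285°) = (0.2588, -0.9659); from cell (6,6)
  next x-line at t=1.4682, next y-line at t=0.7040; Δt_x=3.8637, Δt_y=1.0353
    y: enter (6,5) at t=0.7040
    x: enter (7,5) at t=1.4682
    y: enter (7,4) at t=1.7393 ← occupied
  → r_1 = 1.7393
beam 2: φ=-90°, α=330°
  dir = (cos 330°, sin 330°) = (0.8660, -0.5000); from cell (6,6)
  next x-line at t=0.4388, next y-line at t=1.3600; Δt_x=1.1547, Δt_y=2.0000
    x: enter (7,6) at t=0.4388
    y: enter (7,5) at t=1.3600
    x: enter (8,5) at t=1.5935 ← occupied
  → r_2 = 1.5935
beam 3: φ=-45°, α=15°
  dir = (cos 15°, sin 15°) = (0.9659, 0.2588); from cell (6,6)
  next x-line at t=0.3934, next y-line at t=1.2364; Δt_x=1.0353, Δt_y=3.8637
    x: enter (7,6) at t=0.3934
    y: enter (7,7) at t=1.2364 ← occupied
  → r_3 = 1.2364
beam 4: φ=0°, α=60°
  dir = (cos 60°, sin 60°) = (0.5000, 0.8660); from cell (6,6)
  next x-line at t=0.7600, next y-line at t=0.3695; Δt_x=2.0000, Δt_y=1.1547
    y: enter (6,7) at t=0.3695 ← occupied
  → r_4 = 0.3695
beam 5: φ=45°, α=105°
  dir = (cos 105°, sin 105°) = (-0.2588, 0.9659); from cell (6,6)
  next x-line at t=2.3955, next y-line at t=0.3313; Δt_x=3.8637, Δt_y=1.0353
    y: enter (6,7) at t=0.3313 ← occupied
  → r_5 = 0.3313
beam 6: φ=90°, α=150°
  dir = (cos 150°, sin 150°) = (-0.8660, 0.5000); from cell (6,6)
  next x-line at t=0.7159, next y-line at t=0.6400; Δt_x=1.1547, Δt_y=2.0000
    y: enter (6,7) at t=0.6400 ← occupied
  → r_6 = 0.6400
beam 7: φ=135°, α=195°
  dir = (cos 195°, sin 195°) = (-0.9659, -0.2588); from cell (6,6)
  next x-line at t=0.6419, next y-line at t=2.6273; Δt_x=1.0353, Δt_y=3.8637
    x: enter (5,6) at t=0.6419
    x: enter (4,6) at t=1.6771 ← occupied
  → r_7 = 1.6771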